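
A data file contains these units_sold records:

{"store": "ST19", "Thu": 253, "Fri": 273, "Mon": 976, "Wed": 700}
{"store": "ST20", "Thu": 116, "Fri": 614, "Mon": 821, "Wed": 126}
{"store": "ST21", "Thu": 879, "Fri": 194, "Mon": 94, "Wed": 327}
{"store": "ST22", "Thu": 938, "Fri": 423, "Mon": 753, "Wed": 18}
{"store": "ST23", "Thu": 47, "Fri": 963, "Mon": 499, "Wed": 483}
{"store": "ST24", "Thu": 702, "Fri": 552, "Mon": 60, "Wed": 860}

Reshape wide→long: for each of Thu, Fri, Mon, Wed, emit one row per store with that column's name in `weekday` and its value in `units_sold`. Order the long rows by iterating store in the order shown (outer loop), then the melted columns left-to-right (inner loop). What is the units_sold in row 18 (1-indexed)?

963

24 rows total (6 × 4). Row 18: index ⌊(18-1)/4⌋ = 4 into store → ST23; (18-1) mod 4 = 1 into the melted columns → Fri.
So row 18 is (ST23, Fri, 963); units_sold = 963.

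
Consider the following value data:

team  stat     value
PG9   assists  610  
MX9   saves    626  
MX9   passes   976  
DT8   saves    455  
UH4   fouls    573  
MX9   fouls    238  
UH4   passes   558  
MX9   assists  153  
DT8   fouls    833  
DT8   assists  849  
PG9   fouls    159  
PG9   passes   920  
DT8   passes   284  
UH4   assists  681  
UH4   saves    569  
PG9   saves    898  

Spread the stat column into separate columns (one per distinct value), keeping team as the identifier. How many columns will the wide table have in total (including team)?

1 column for team plus 4 distinct stat values → 5 columns.

5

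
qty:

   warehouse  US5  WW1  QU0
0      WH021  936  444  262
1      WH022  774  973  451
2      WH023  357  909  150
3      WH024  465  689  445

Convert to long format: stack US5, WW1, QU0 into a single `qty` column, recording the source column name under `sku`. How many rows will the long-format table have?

12

4 warehouse values × 3 melted columns = 12 rows.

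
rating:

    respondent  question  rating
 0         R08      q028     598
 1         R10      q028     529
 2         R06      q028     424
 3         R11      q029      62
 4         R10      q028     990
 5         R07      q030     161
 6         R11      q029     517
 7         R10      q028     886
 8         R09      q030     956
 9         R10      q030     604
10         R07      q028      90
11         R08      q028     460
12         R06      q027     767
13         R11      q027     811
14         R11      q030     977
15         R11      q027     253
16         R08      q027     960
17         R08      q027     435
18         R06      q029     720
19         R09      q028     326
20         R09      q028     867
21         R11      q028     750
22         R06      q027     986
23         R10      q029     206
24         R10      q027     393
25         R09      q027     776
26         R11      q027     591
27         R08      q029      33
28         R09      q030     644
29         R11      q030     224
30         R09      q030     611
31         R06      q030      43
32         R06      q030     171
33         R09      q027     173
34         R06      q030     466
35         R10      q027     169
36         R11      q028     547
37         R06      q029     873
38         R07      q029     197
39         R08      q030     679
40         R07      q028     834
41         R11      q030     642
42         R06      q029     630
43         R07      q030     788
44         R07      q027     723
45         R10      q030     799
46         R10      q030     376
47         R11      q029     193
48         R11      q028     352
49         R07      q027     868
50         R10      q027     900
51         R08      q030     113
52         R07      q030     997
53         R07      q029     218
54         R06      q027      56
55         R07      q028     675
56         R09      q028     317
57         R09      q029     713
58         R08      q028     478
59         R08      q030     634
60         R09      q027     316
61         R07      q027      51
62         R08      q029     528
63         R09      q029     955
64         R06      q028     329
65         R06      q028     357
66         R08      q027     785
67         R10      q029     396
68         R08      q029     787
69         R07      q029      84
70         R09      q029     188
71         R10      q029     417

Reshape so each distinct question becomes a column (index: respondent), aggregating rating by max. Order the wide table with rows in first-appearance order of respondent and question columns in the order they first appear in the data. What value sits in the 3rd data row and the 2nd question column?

873

With rows in first-appearance order of respondent, row 3 is respondent=R06. question columns in first-appearance order: q028, q029, q030, q027; column 2 is q029.
Long rows with respondent=R06, question=q029: max(720, 873, 630) = 873.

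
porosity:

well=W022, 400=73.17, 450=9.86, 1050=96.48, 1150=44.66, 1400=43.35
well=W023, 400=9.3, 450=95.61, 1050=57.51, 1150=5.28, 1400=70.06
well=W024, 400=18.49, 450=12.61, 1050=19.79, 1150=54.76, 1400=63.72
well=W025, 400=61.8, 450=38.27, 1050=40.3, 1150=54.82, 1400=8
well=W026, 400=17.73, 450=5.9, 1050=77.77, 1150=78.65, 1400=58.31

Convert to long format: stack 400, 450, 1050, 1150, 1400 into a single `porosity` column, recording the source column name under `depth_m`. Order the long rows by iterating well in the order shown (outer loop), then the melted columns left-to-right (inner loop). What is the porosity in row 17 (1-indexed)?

38.27

25 rows total (5 × 5). Row 17: index ⌊(17-1)/5⌋ = 3 into well → W025; (17-1) mod 5 = 1 into the melted columns → 450.
So row 17 is (W025, 450, 38.27); porosity = 38.27.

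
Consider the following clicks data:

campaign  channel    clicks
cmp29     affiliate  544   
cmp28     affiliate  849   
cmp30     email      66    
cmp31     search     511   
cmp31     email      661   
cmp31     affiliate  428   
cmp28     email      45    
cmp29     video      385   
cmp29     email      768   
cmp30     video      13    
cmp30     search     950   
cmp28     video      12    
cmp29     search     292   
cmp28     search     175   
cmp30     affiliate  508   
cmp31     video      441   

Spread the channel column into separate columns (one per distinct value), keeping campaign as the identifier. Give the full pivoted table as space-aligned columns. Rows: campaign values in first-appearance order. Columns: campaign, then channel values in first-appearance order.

campaign  affiliate  email  search  video
cmp29     544        768    292     385  
cmp28     849        45     175     12   
cmp30     508        66     950     13   
cmp31     428        661    511     441  

Columns: campaign plus the 4 distinct channel values (affiliate, email, search, video).
For example, row cmp29 column affiliate takes clicks=544 from the long row (cmp29, affiliate).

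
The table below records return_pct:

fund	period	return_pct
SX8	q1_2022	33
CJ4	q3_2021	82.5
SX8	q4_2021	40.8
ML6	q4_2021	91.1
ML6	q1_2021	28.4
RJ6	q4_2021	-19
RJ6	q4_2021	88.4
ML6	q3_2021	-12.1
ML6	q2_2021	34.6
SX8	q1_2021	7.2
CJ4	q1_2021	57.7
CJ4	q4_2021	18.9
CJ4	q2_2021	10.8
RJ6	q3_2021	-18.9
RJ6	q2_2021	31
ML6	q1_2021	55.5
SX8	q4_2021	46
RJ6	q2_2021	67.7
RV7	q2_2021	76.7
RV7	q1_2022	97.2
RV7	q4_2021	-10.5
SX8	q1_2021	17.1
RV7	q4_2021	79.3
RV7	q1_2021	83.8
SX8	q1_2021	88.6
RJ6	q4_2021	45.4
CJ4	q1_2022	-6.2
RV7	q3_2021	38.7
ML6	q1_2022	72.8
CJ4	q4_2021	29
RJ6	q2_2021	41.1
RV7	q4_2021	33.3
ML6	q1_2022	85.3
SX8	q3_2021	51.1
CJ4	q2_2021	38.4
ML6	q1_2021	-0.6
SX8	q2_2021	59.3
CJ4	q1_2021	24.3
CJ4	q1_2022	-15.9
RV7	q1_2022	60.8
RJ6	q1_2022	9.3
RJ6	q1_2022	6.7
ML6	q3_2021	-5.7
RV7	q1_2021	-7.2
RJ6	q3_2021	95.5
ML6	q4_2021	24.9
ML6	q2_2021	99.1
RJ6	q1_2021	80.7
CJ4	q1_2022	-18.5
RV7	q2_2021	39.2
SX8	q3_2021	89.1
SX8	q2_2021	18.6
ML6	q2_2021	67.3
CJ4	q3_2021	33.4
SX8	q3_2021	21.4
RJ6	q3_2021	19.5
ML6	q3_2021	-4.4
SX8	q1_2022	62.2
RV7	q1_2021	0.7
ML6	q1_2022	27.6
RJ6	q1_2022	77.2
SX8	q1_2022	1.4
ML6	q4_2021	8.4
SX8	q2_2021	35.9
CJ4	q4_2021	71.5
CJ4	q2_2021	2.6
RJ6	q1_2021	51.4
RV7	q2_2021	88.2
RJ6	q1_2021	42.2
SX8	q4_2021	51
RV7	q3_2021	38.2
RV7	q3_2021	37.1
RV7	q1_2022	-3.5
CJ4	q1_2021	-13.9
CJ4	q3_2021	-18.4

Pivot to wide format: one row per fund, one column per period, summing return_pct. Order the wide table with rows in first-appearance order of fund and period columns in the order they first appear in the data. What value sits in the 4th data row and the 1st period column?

93.2

With rows in first-appearance order of fund, row 4 is fund=RJ6. period columns in first-appearance order: q1_2022, q3_2021, q4_2021, q1_2021, q2_2021; column 1 is q1_2022.
Long rows with fund=RJ6, period=q1_2022: 9.3 + 6.7 + 77.2 = 93.2.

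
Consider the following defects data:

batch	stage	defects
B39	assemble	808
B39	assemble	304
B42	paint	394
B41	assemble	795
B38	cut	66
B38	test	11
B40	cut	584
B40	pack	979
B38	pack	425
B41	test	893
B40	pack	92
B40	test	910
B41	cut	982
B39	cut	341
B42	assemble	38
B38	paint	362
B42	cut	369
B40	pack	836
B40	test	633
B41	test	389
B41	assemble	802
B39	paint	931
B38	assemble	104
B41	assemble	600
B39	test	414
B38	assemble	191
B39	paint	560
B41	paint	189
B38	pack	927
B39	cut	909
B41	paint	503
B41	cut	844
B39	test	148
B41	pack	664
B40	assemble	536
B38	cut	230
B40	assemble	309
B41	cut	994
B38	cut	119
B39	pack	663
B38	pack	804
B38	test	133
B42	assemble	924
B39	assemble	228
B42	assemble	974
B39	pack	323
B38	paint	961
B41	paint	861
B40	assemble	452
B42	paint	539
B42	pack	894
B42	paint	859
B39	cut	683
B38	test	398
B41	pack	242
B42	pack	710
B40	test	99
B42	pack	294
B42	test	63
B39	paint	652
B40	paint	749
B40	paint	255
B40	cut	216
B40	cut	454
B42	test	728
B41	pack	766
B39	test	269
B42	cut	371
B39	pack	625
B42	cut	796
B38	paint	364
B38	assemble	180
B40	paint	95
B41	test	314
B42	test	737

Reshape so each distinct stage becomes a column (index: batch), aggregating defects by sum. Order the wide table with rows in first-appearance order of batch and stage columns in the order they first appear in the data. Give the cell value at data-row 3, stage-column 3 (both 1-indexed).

With rows in first-appearance order of batch, row 3 is batch=B41. stage columns in first-appearance order: assemble, paint, cut, test, pack; column 3 is cut.
Long rows with batch=B41, stage=cut: 982 + 844 + 994 = 2820.

2820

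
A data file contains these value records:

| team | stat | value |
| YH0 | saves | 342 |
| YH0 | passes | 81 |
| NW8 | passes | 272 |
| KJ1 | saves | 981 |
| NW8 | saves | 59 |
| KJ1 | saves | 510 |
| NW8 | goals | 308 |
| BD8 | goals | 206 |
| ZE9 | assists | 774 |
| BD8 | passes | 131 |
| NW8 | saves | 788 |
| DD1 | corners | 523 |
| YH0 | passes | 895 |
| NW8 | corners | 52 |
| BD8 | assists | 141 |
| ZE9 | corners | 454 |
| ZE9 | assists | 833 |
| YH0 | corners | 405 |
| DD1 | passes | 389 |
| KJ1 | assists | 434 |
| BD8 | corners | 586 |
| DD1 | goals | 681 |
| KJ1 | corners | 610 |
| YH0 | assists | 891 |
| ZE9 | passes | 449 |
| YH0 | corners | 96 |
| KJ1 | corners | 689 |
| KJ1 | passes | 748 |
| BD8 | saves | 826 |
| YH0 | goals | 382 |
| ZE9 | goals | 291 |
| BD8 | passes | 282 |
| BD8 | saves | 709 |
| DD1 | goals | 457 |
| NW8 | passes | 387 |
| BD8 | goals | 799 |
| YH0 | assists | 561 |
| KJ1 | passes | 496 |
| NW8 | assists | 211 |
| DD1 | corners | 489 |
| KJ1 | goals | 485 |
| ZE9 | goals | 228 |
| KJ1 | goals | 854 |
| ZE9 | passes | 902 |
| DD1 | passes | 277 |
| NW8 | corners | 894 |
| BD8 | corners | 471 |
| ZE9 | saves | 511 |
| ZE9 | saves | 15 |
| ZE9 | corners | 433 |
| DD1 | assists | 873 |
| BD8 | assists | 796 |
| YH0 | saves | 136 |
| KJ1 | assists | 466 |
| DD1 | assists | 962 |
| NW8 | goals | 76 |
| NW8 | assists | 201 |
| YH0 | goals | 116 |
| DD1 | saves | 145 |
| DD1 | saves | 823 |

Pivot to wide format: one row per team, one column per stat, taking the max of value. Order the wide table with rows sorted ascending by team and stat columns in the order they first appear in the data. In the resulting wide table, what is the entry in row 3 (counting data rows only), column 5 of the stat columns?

689

With rows sorted ascending by team, row 3 is team=KJ1. stat columns in first-appearance order: saves, passes, goals, assists, corners; column 5 is corners.
Long rows with team=KJ1, stat=corners: max(610, 689) = 689.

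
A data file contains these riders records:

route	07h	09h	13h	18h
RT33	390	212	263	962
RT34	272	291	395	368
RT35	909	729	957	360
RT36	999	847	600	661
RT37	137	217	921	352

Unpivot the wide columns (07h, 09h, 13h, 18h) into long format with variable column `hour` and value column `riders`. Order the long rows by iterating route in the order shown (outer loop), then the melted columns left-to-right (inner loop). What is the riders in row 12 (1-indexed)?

20 rows total (5 × 4). Row 12: index ⌊(12-1)/4⌋ = 2 into route → RT35; (12-1) mod 4 = 3 into the melted columns → 18h.
So row 12 is (RT35, 18h, 360); riders = 360.

360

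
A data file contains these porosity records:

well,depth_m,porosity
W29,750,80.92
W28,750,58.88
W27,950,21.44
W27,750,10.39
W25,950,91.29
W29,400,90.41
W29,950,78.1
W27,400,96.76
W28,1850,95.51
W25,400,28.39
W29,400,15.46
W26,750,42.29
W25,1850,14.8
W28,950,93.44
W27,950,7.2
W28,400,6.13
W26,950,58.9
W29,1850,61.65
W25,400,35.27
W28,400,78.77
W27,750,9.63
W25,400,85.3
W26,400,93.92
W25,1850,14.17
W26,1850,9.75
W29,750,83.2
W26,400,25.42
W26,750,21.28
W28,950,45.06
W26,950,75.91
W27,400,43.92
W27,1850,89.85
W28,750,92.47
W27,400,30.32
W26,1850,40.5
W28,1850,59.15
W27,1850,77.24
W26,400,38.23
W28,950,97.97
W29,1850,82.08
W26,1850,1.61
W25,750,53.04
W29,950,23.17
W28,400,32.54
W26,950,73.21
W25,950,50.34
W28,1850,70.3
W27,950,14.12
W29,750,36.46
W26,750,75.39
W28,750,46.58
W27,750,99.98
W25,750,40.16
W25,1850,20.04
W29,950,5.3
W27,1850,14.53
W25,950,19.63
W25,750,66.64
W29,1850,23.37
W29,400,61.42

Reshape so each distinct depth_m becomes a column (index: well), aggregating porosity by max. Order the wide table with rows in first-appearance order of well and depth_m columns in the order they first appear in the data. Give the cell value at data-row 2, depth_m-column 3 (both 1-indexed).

With rows in first-appearance order of well, row 2 is well=W28. depth_m columns in first-appearance order: 750, 950, 400, 1850; column 3 is 400.
Long rows with well=W28, depth_m=400: max(6.13, 78.77, 32.54) = 78.77.

78.77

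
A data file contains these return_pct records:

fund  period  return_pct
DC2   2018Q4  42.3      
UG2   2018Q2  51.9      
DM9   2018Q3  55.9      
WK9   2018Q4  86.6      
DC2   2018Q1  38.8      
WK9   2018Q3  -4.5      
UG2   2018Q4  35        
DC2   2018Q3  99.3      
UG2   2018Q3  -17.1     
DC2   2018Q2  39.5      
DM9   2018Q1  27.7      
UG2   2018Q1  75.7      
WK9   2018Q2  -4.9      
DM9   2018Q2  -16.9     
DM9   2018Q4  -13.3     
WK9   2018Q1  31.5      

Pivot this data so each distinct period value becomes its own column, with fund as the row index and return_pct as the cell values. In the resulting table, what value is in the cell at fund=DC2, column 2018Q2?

Wide layout: rows indexed by fund, columns are the 4 distinct period values (2018Q4, 2018Q2, 2018Q3, 2018Q1).
Cell (fund=DC2, period=2018Q2) draws from the long row where fund=DC2 and period=2018Q2, which has return_pct=39.5.

39.5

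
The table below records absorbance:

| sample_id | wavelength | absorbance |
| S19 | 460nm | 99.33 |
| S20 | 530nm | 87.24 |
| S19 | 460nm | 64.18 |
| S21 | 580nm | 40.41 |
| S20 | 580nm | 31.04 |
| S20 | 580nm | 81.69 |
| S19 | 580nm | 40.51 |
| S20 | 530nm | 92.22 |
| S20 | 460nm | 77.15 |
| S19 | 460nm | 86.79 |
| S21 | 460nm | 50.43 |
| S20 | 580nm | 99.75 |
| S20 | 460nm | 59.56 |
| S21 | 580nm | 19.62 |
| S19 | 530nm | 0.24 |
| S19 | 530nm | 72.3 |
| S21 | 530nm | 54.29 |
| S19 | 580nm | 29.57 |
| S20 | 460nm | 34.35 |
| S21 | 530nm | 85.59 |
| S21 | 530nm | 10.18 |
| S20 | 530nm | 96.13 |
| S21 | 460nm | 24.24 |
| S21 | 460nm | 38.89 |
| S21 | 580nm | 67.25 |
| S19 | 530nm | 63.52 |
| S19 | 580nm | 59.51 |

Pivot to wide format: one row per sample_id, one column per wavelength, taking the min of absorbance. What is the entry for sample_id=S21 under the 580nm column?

Rows with sample_id=S21 and wavelength=580nm: absorbance values are 40.41, 19.62, 67.25.
min(40.41, 19.62, 67.25) = 19.62.

19.62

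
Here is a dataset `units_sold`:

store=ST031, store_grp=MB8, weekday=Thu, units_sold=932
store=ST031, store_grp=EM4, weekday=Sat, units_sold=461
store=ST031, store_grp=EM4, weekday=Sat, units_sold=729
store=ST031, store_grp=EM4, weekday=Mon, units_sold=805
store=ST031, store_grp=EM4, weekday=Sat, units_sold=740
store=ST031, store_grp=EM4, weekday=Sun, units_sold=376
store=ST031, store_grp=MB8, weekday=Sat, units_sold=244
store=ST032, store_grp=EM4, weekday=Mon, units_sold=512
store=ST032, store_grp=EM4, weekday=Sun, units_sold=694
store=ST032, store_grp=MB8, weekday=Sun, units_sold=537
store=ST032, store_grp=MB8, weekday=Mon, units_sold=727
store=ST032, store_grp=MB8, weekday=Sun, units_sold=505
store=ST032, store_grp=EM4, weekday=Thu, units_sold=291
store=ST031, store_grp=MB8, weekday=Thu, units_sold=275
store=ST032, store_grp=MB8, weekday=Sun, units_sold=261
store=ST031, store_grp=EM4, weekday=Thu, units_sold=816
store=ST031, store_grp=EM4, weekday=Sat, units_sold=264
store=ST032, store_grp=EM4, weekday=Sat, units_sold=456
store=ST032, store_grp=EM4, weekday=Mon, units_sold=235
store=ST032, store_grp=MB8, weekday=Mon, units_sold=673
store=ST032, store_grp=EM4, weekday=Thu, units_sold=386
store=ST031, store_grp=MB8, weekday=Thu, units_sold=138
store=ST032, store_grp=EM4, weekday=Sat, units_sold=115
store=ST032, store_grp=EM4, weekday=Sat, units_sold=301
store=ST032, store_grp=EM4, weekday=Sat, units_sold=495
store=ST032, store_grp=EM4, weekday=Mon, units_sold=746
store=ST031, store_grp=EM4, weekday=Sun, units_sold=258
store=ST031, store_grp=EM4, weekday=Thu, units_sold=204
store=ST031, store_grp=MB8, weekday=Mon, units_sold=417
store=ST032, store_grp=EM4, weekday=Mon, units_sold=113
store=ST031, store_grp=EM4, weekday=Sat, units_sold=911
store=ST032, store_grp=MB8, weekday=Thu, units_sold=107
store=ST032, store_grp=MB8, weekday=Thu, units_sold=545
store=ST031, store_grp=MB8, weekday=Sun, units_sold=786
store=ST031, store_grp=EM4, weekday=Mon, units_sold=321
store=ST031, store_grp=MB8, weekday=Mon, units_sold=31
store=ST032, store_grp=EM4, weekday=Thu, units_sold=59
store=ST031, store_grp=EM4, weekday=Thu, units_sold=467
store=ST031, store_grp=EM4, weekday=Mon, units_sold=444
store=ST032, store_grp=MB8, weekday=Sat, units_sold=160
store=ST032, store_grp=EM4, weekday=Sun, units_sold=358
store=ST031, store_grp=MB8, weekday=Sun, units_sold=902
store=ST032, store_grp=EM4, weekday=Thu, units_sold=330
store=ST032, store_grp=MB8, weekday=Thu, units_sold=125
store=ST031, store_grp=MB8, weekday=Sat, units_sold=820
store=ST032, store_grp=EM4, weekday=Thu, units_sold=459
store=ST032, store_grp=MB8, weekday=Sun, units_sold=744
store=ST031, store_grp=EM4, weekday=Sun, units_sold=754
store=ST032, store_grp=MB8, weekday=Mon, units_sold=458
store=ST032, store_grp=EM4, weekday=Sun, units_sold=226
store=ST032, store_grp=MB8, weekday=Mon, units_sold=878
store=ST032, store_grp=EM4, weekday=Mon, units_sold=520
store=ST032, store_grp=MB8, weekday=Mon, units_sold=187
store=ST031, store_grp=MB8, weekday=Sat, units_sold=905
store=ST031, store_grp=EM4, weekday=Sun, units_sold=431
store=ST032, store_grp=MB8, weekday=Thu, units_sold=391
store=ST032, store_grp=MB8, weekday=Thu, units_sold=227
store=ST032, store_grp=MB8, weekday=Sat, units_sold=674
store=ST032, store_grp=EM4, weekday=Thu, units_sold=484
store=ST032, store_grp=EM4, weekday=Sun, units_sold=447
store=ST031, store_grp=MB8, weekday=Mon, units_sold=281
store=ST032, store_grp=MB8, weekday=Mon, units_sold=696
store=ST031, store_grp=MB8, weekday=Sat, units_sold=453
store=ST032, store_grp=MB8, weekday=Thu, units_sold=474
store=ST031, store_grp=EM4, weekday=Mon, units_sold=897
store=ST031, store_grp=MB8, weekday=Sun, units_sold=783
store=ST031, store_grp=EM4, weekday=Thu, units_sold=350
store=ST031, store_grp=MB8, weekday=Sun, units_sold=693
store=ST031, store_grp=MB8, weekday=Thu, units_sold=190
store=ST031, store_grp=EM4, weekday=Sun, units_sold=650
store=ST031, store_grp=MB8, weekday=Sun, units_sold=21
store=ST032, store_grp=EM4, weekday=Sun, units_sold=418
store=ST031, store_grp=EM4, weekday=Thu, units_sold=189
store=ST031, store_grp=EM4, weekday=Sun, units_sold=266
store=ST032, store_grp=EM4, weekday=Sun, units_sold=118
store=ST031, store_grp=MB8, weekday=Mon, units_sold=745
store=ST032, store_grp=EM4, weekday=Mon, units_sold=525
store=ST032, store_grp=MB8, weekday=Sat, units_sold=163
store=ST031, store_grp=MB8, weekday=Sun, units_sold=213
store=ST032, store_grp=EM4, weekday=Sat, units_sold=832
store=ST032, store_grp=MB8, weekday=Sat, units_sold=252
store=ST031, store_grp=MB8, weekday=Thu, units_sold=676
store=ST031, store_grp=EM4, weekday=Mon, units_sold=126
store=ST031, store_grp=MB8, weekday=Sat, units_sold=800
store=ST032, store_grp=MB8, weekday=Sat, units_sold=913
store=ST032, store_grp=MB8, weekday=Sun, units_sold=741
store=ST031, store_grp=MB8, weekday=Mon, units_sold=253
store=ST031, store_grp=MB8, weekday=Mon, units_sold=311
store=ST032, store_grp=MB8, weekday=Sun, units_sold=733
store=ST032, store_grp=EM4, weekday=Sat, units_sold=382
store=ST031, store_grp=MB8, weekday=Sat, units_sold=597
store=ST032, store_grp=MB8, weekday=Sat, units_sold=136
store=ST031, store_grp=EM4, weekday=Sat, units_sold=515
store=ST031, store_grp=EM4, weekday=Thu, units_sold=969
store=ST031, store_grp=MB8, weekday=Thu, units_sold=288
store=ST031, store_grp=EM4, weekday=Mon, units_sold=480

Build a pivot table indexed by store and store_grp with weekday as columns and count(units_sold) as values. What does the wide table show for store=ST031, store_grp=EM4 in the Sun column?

Rows with store=ST031, store_grp=EM4 and weekday=Sun: units_sold values are 376, 258, 754, 431, 650, 266.
6 rows match — count = 6.

6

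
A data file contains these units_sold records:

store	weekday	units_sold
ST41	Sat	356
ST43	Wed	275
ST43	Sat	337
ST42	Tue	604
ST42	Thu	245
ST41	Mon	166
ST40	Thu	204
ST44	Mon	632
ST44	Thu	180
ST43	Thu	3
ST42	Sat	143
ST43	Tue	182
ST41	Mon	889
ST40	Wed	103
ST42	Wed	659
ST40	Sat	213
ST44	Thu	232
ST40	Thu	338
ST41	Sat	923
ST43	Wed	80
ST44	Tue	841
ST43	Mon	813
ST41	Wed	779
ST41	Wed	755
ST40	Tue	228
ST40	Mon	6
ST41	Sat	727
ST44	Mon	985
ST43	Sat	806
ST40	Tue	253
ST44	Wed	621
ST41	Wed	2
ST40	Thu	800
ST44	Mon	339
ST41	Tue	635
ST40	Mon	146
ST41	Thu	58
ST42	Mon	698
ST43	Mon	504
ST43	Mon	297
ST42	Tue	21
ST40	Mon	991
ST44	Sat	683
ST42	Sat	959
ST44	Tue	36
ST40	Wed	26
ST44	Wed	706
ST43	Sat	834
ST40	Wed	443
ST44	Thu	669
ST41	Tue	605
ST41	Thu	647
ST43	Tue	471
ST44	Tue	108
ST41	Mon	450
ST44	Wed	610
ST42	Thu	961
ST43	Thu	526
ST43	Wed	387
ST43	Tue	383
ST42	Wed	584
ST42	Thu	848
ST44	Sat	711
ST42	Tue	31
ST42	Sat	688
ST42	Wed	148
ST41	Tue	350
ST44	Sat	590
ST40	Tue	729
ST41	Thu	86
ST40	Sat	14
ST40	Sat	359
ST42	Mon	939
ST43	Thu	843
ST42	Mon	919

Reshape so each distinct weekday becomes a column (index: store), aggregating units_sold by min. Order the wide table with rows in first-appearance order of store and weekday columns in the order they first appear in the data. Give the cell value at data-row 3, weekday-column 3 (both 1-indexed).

With rows in first-appearance order of store, row 3 is store=ST42. weekday columns in first-appearance order: Sat, Wed, Tue, Thu, Mon; column 3 is Tue.
Long rows with store=ST42, weekday=Tue: min(604, 21, 31) = 21.

21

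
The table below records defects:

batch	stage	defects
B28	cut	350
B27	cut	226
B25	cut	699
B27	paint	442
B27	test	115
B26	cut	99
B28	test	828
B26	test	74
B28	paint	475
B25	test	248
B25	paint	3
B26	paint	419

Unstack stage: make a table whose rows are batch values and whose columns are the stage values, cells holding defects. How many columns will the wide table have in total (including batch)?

1 column for batch plus 3 distinct stage values → 4 columns.

4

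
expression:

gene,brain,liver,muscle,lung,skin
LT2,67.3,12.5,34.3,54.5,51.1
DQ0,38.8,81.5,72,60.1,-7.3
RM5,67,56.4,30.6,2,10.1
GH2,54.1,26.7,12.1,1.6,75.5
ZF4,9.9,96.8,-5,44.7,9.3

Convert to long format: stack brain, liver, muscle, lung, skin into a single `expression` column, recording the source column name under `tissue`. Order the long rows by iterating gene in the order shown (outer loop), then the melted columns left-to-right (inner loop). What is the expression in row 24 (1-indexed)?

25 rows total (5 × 5). Row 24: index ⌊(24-1)/5⌋ = 4 into gene → ZF4; (24-1) mod 5 = 3 into the melted columns → lung.
So row 24 is (ZF4, lung, 44.7); expression = 44.7.

44.7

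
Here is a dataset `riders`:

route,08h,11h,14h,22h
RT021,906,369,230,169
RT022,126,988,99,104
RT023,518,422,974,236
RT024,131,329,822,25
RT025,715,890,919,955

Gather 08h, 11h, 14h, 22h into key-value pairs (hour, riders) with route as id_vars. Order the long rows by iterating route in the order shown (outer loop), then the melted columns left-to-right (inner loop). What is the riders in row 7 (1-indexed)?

20 rows total (5 × 4). Row 7: index ⌊(7-1)/4⌋ = 1 into route → RT022; (7-1) mod 4 = 2 into the melted columns → 14h.
So row 7 is (RT022, 14h, 99); riders = 99.

99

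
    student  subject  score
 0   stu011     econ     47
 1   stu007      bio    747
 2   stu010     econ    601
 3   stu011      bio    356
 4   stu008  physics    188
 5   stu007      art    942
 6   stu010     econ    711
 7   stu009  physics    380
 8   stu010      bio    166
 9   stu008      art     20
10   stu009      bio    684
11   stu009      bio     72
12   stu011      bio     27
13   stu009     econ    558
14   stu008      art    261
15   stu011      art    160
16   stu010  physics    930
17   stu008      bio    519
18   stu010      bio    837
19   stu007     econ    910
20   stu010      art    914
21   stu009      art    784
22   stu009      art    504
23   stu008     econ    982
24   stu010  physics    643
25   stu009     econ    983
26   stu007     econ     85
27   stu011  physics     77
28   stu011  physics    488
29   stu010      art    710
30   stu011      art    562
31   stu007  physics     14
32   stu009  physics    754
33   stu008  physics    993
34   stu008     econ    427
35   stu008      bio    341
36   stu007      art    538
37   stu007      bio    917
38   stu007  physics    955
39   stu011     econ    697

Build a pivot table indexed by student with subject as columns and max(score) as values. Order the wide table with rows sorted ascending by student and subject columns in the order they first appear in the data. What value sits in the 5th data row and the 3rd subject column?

488

With rows sorted ascending by student, row 5 is student=stu011. subject columns in first-appearance order: econ, bio, physics, art; column 3 is physics.
Long rows with student=stu011, subject=physics: max(77, 488) = 488.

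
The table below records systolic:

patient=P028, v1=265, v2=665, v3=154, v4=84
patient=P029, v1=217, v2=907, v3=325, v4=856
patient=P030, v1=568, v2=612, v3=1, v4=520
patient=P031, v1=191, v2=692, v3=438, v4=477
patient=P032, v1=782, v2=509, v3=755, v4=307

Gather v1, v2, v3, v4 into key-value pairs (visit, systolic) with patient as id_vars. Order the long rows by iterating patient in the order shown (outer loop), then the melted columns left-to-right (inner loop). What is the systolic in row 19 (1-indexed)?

755

20 rows total (5 × 4). Row 19: index ⌊(19-1)/4⌋ = 4 into patient → P032; (19-1) mod 4 = 2 into the melted columns → v3.
So row 19 is (P032, v3, 755); systolic = 755.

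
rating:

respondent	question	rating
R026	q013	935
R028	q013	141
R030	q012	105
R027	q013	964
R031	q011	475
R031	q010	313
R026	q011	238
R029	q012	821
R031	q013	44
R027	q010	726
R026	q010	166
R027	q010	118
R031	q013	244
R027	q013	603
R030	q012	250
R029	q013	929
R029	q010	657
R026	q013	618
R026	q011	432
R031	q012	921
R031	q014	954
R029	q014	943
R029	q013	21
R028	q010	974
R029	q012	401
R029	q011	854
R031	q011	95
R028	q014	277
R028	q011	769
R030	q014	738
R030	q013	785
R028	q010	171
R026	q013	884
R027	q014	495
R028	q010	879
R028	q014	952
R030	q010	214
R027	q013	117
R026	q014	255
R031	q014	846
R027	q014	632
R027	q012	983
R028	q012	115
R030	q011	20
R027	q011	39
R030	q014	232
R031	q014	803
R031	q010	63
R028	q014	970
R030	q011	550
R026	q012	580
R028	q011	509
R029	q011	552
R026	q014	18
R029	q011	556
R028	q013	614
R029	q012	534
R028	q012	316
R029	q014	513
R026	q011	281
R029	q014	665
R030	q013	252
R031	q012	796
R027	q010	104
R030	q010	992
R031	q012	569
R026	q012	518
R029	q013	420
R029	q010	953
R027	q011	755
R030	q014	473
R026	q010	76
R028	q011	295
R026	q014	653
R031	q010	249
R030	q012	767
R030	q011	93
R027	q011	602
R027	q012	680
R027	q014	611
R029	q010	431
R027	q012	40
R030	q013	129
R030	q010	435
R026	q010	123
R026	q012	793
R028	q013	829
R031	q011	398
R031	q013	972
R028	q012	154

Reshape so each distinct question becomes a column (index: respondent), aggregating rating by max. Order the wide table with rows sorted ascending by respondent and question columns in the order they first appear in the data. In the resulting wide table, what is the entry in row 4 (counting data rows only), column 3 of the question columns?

854

With rows sorted ascending by respondent, row 4 is respondent=R029. question columns in first-appearance order: q013, q012, q011, q010, q014; column 3 is q011.
Long rows with respondent=R029, question=q011: max(854, 552, 556) = 854.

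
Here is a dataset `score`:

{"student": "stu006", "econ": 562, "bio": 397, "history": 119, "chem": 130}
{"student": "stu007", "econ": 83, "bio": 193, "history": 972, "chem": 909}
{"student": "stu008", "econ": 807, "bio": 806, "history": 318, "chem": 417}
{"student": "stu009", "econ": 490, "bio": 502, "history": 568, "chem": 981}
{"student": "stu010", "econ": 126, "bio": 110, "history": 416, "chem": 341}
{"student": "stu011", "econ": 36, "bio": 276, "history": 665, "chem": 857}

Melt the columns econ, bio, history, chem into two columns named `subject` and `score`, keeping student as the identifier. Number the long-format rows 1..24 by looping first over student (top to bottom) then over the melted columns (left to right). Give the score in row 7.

24 rows total (6 × 4). Row 7: index ⌊(7-1)/4⌋ = 1 into student → stu007; (7-1) mod 4 = 2 into the melted columns → history.
So row 7 is (stu007, history, 972); score = 972.

972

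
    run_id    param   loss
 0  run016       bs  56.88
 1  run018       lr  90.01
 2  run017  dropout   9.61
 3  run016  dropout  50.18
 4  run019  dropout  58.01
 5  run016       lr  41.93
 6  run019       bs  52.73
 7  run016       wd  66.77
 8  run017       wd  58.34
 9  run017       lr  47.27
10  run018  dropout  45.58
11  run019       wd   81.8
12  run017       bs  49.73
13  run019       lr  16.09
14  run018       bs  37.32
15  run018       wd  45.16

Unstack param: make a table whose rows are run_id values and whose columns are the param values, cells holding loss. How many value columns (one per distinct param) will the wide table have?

4

4 distinct param values: bs, dropout, wd, lr.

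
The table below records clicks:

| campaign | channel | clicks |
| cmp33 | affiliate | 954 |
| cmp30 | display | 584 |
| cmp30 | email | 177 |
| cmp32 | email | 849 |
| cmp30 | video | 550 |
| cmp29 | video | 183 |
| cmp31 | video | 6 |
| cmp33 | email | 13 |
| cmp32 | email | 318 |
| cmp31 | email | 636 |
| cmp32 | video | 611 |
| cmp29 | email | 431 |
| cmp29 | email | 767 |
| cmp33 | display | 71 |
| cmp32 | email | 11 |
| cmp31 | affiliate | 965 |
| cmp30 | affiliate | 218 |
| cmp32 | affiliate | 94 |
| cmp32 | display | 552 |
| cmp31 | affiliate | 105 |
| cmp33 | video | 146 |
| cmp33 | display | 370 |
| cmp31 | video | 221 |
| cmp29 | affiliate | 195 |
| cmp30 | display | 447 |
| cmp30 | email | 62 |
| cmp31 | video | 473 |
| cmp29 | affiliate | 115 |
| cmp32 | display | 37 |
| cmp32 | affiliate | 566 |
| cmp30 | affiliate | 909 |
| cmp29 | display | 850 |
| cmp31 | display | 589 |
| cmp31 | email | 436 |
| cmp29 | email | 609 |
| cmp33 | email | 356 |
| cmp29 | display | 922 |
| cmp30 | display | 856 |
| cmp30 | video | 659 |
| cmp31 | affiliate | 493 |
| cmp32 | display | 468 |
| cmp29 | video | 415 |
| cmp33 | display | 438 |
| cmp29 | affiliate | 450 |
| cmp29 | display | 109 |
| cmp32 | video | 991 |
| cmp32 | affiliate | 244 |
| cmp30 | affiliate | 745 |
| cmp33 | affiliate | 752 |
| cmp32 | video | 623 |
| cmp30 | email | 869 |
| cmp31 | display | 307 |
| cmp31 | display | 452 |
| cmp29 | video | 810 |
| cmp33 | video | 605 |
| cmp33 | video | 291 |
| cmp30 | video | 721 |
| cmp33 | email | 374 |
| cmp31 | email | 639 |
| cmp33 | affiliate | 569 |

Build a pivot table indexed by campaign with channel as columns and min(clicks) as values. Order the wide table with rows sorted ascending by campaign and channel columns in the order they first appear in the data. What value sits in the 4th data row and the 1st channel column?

94

With rows sorted ascending by campaign, row 4 is campaign=cmp32. channel columns in first-appearance order: affiliate, display, email, video; column 1 is affiliate.
Long rows with campaign=cmp32, channel=affiliate: min(94, 566, 244) = 94.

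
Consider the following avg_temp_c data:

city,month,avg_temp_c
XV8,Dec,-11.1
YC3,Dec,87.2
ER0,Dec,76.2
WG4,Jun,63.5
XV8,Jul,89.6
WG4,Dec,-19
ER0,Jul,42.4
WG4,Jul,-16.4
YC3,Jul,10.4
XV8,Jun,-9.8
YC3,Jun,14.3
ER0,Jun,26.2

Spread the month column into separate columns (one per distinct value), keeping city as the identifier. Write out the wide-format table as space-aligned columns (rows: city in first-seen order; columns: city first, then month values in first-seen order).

city  Dec    Jun   Jul  
XV8   -11.1  -9.8  89.6 
YC3   87.2   14.3  10.4 
ER0   76.2   26.2  42.4 
WG4   -19    63.5  -16.4

Columns: city plus the 3 distinct month values (Dec, Jun, Jul).
For example, row XV8 column Dec takes avg_temp_c=-11.1 from the long row (XV8, Dec).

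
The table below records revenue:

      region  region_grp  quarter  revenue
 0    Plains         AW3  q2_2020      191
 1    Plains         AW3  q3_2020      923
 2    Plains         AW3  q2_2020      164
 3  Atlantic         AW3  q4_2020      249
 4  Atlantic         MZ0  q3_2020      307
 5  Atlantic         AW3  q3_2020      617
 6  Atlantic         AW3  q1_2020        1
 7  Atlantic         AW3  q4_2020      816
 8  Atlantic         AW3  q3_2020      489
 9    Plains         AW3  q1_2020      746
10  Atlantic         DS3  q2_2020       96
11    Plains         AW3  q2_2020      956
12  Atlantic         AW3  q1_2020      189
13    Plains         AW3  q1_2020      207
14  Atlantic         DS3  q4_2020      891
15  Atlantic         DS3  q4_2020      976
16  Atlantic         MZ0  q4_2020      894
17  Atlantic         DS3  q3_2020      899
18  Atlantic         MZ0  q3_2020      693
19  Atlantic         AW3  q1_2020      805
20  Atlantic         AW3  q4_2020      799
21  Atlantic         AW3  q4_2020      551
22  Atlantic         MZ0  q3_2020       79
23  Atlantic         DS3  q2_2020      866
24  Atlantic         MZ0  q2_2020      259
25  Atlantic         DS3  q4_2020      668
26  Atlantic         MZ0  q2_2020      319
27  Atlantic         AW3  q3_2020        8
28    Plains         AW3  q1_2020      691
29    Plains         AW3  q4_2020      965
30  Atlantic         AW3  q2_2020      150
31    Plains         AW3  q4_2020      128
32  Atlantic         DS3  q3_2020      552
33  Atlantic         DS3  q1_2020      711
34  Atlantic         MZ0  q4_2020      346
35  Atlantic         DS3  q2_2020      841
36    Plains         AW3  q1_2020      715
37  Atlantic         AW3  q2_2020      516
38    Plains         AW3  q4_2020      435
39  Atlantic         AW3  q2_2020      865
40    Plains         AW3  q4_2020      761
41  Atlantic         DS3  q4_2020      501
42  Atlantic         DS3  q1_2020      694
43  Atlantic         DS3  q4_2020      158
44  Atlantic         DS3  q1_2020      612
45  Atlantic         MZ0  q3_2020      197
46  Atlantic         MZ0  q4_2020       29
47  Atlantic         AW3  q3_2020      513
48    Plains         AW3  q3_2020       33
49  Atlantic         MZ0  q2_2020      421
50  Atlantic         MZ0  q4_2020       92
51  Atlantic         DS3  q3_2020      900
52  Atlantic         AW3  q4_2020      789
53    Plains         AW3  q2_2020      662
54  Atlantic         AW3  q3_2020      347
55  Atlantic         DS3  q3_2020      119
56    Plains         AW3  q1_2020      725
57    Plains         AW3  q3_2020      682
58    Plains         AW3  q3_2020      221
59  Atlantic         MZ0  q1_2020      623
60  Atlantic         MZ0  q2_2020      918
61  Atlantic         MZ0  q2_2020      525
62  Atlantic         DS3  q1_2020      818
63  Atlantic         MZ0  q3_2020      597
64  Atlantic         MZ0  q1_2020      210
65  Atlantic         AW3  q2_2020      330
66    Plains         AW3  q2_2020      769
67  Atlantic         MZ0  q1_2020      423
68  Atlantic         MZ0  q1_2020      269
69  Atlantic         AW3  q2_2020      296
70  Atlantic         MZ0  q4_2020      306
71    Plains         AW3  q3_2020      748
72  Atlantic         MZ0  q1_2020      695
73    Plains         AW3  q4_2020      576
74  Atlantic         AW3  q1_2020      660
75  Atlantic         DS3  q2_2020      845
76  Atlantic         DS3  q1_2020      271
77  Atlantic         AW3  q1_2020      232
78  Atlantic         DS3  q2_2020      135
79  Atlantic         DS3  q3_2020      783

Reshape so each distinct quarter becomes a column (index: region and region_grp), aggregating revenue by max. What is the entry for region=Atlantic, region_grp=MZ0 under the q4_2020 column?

Rows with region=Atlantic, region_grp=MZ0 and quarter=q4_2020: revenue values are 894, 346, 29, 92, 306.
max(894, 346, 29, 92, 306) = 894.

894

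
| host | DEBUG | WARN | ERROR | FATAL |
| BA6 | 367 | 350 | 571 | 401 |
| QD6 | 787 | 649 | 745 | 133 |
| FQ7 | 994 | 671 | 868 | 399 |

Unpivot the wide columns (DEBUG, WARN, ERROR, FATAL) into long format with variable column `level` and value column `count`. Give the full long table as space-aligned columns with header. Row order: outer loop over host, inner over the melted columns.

host  level  count
BA6   DEBUG  367  
BA6   WARN   350  
BA6   ERROR  571  
BA6   FATAL  401  
QD6   DEBUG  787  
QD6   WARN   649  
QD6   ERROR  745  
QD6   FATAL  133  
FQ7   DEBUG  994  
FQ7   WARN   671  
FQ7   ERROR  868  
FQ7   FATAL  399  

Each (host, column) pair becomes one row: 3 × 4 = 12 rows.
For example, (BA6, DEBUG) → count=367.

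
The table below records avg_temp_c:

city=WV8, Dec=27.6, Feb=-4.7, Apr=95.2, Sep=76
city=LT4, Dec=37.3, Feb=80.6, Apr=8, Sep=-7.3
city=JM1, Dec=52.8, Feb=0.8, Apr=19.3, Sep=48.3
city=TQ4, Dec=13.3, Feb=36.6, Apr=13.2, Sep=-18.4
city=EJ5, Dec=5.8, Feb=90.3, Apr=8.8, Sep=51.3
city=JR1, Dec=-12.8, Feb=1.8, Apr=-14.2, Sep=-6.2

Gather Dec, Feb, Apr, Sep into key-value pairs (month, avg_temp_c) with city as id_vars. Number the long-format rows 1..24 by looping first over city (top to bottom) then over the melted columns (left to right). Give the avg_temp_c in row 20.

51.3

24 rows total (6 × 4). Row 20: index ⌊(20-1)/4⌋ = 4 into city → EJ5; (20-1) mod 4 = 3 into the melted columns → Sep.
So row 20 is (EJ5, Sep, 51.3); avg_temp_c = 51.3.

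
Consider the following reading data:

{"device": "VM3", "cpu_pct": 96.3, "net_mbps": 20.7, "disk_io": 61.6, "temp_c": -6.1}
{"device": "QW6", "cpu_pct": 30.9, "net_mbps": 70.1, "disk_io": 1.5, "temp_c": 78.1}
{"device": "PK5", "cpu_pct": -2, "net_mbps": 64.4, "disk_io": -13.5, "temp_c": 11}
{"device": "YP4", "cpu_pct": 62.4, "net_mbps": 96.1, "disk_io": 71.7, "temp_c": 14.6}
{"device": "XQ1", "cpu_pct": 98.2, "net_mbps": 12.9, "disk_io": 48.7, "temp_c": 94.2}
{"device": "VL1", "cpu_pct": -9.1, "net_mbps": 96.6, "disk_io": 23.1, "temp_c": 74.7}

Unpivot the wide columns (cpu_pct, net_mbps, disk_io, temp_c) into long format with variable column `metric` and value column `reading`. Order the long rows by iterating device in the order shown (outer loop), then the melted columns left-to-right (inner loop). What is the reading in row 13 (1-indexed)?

62.4

24 rows total (6 × 4). Row 13: index ⌊(13-1)/4⌋ = 3 into device → YP4; (13-1) mod 4 = 0 into the melted columns → cpu_pct.
So row 13 is (YP4, cpu_pct, 62.4); reading = 62.4.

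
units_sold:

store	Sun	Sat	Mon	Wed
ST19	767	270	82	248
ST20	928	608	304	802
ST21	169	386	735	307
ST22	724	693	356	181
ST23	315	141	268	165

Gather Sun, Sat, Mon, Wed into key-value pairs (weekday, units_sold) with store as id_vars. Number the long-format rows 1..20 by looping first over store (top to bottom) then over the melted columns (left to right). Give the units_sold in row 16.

20 rows total (5 × 4). Row 16: index ⌊(16-1)/4⌋ = 3 into store → ST22; (16-1) mod 4 = 3 into the melted columns → Wed.
So row 16 is (ST22, Wed, 181); units_sold = 181.

181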